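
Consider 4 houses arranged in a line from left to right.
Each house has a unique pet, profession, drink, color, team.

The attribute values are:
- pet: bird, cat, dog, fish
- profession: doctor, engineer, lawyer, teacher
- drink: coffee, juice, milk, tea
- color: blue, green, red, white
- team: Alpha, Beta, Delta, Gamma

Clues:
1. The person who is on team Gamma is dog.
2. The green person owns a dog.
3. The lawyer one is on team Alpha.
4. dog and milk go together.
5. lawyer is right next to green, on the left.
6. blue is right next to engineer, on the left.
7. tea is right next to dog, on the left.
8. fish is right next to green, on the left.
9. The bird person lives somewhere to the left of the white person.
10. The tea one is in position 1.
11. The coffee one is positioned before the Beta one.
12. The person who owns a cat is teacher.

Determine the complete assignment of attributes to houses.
Solution:

House | Pet | Profession | Drink | Color | Team
-----------------------------------------------
  1   | fish | lawyer | tea | blue | Alpha
  2   | dog | engineer | milk | green | Gamma
  3   | bird | doctor | coffee | red | Delta
  4   | cat | teacher | juice | white | Beta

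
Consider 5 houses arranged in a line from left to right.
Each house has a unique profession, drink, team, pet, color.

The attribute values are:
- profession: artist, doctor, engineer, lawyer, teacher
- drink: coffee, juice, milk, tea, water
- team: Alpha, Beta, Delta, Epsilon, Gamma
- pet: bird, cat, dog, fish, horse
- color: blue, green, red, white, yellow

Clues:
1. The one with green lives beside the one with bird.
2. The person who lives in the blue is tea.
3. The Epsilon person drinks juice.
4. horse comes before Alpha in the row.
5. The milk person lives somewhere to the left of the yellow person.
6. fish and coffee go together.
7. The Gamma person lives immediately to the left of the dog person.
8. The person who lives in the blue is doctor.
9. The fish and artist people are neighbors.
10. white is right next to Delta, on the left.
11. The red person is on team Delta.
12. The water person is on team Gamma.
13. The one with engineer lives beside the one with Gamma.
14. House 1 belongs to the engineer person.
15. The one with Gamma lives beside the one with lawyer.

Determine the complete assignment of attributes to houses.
Solution:

House | Profession | Drink | Team | Pet | Color
-----------------------------------------------
  1   | engineer | coffee | Beta | fish | green
  2   | artist | water | Gamma | bird | white
  3   | lawyer | milk | Delta | dog | red
  4   | teacher | juice | Epsilon | horse | yellow
  5   | doctor | tea | Alpha | cat | blue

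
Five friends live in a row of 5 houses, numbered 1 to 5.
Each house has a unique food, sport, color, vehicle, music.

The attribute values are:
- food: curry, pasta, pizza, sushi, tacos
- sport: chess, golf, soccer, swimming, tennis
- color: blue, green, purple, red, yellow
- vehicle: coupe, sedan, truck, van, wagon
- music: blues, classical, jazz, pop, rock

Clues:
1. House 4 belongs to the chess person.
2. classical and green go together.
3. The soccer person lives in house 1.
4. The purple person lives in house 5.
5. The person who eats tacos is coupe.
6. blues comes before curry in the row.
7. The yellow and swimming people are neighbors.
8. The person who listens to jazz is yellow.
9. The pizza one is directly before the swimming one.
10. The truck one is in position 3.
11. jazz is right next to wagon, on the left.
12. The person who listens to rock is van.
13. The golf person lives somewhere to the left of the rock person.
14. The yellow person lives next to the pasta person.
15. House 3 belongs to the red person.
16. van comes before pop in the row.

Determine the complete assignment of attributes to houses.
Solution:

House | Food | Sport | Color | Vehicle | Music
----------------------------------------------
  1   | pizza | soccer | yellow | sedan | jazz
  2   | pasta | swimming | green | wagon | classical
  3   | sushi | golf | red | truck | blues
  4   | curry | chess | blue | van | rock
  5   | tacos | tennis | purple | coupe | pop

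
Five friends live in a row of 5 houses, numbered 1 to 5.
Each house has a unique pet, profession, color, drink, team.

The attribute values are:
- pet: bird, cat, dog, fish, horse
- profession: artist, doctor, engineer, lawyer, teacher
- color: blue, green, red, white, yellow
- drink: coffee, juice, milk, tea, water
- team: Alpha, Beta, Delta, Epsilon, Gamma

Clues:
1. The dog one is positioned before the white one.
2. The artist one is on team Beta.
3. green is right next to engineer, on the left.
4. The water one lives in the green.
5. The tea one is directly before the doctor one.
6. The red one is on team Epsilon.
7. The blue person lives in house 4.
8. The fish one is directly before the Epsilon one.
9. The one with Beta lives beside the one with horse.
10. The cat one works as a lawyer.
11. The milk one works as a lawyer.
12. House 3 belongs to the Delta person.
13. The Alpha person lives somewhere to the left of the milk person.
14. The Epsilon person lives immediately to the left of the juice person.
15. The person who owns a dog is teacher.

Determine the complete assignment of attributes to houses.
Solution:

House | Pet | Profession | Color | Drink | Team
-----------------------------------------------
  1   | fish | artist | green | water | Beta
  2   | horse | engineer | red | tea | Epsilon
  3   | bird | doctor | yellow | juice | Delta
  4   | dog | teacher | blue | coffee | Alpha
  5   | cat | lawyer | white | milk | Gamma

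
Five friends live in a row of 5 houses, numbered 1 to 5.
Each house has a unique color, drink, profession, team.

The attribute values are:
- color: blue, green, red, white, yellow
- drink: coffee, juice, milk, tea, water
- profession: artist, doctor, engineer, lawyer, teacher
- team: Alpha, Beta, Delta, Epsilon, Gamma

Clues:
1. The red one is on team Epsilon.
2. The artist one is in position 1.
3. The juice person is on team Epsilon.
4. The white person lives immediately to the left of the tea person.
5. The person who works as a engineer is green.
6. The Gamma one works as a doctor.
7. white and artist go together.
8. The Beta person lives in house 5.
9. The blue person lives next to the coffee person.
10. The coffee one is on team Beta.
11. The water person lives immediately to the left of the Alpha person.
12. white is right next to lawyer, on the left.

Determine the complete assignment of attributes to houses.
Solution:

House | Color | Drink | Profession | Team
-----------------------------------------
  1   | white | water | artist | Delta
  2   | yellow | tea | lawyer | Alpha
  3   | red | juice | teacher | Epsilon
  4   | blue | milk | doctor | Gamma
  5   | green | coffee | engineer | Beta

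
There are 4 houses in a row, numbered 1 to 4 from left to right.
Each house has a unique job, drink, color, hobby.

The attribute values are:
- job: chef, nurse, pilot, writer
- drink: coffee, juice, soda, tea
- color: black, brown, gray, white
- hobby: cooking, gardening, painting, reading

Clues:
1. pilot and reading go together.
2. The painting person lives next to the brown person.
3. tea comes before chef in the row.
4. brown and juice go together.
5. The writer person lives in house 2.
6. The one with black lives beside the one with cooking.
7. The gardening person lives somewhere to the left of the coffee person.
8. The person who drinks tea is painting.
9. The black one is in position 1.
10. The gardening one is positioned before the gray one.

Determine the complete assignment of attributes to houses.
Solution:

House | Job | Drink | Color | Hobby
-----------------------------------
  1   | nurse | tea | black | painting
  2   | writer | juice | brown | cooking
  3   | chef | soda | white | gardening
  4   | pilot | coffee | gray | reading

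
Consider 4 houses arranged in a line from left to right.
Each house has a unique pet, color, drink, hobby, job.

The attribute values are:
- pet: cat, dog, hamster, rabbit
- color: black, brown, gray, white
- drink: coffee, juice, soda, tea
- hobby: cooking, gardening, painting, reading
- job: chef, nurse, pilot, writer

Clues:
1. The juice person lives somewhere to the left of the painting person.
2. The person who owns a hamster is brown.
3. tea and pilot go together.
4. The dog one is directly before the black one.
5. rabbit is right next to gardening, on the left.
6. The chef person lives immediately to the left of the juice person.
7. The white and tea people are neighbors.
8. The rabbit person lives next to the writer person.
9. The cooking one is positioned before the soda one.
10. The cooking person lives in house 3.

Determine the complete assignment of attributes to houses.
Solution:

House | Pet | Color | Drink | Hobby | Job
-----------------------------------------
  1   | rabbit | gray | coffee | reading | chef
  2   | dog | white | juice | gardening | writer
  3   | cat | black | tea | cooking | pilot
  4   | hamster | brown | soda | painting | nurse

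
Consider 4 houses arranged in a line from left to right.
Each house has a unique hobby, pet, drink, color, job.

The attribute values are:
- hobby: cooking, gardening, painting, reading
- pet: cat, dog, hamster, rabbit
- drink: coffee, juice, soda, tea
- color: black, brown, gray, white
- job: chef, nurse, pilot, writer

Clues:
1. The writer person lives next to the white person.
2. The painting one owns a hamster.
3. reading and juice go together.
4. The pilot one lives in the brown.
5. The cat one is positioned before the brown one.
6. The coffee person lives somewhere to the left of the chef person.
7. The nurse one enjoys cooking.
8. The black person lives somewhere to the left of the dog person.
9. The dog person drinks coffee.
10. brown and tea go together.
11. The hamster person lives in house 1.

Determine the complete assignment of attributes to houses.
Solution:

House | Hobby | Pet | Drink | Color | Job
-----------------------------------------
  1   | painting | hamster | soda | black | writer
  2   | cooking | dog | coffee | white | nurse
  3   | reading | cat | juice | gray | chef
  4   | gardening | rabbit | tea | brown | pilot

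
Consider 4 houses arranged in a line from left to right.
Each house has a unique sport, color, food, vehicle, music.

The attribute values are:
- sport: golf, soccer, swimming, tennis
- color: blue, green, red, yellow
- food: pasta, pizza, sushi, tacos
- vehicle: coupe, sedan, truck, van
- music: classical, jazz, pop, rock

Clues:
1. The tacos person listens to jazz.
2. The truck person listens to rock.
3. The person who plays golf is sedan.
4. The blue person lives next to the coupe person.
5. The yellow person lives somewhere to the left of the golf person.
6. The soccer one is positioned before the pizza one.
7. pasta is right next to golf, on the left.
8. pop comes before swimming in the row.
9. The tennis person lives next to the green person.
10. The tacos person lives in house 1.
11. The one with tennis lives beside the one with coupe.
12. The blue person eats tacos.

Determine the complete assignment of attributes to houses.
Solution:

House | Sport | Color | Food | Vehicle | Music
----------------------------------------------
  1   | tennis | blue | tacos | van | jazz
  2   | soccer | green | sushi | coupe | pop
  3   | swimming | yellow | pasta | truck | rock
  4   | golf | red | pizza | sedan | classical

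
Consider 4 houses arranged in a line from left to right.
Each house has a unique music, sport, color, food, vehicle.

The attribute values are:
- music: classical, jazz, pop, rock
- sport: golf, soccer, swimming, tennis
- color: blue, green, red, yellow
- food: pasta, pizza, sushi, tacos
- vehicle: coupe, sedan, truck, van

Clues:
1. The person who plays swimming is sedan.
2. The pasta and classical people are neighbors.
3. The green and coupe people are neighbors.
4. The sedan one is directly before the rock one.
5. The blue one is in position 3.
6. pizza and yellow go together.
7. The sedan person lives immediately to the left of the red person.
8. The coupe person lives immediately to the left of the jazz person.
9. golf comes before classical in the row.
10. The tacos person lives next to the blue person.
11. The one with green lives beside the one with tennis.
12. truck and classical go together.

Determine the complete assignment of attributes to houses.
Solution:

House | Music | Sport | Color | Food | Vehicle
----------------------------------------------
  1   | pop | swimming | green | sushi | sedan
  2   | rock | tennis | red | tacos | coupe
  3   | jazz | golf | blue | pasta | van
  4   | classical | soccer | yellow | pizza | truck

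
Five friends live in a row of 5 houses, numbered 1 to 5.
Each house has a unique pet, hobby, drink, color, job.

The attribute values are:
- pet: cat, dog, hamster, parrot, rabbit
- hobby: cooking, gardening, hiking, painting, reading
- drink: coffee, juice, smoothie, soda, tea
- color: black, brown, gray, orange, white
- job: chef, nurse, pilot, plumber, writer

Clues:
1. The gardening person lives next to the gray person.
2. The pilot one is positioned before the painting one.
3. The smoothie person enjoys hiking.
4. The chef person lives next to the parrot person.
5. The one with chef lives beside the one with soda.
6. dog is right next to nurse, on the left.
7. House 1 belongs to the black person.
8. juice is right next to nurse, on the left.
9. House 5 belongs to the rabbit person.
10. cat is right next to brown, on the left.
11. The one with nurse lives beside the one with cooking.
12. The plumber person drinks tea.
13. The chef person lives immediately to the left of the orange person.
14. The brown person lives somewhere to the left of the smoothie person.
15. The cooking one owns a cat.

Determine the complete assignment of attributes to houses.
Solution:

House | Pet | Hobby | Drink | Color | Job
-----------------------------------------
  1   | dog | reading | juice | black | chef
  2   | parrot | gardening | soda | orange | nurse
  3   | cat | cooking | coffee | gray | pilot
  4   | hamster | painting | tea | brown | plumber
  5   | rabbit | hiking | smoothie | white | writer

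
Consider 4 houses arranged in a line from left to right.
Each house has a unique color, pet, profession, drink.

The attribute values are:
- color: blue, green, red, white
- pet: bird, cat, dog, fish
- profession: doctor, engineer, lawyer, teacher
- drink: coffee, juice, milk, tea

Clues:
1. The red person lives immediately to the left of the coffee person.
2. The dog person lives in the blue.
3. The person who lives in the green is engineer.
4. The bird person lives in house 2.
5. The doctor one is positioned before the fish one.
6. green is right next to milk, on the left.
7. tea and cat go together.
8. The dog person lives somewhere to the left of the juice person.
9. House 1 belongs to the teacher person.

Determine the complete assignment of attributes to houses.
Solution:

House | Color | Pet | Profession | Drink
----------------------------------------
  1   | red | cat | teacher | tea
  2   | green | bird | engineer | coffee
  3   | blue | dog | doctor | milk
  4   | white | fish | lawyer | juice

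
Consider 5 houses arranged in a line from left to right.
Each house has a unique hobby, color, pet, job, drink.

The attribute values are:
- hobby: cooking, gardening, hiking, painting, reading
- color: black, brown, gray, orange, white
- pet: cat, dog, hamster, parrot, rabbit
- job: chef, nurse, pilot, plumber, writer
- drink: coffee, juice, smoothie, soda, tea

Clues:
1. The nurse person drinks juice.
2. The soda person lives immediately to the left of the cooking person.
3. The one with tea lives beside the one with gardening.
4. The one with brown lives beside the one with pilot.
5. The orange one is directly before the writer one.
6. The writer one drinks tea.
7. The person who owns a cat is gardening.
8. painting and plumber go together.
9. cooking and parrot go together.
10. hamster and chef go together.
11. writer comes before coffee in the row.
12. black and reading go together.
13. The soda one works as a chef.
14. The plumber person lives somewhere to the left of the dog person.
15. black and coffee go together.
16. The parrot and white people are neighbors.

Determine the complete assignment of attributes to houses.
Solution:

House | Hobby | Color | Pet | Job | Drink
-----------------------------------------
  1   | hiking | orange | hamster | chef | soda
  2   | cooking | gray | parrot | writer | tea
  3   | gardening | white | cat | nurse | juice
  4   | painting | brown | rabbit | plumber | smoothie
  5   | reading | black | dog | pilot | coffee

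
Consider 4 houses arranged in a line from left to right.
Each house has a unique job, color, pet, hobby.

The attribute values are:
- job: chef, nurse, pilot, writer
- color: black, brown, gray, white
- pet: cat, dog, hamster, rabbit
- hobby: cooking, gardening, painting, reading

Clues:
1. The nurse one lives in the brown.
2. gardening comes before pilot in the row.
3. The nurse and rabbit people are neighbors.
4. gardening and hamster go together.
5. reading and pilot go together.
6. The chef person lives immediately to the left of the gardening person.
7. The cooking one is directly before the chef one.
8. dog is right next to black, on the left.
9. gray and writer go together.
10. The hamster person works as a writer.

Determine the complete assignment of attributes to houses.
Solution:

House | Job | Color | Pet | Hobby
---------------------------------
  1   | nurse | brown | dog | cooking
  2   | chef | black | rabbit | painting
  3   | writer | gray | hamster | gardening
  4   | pilot | white | cat | reading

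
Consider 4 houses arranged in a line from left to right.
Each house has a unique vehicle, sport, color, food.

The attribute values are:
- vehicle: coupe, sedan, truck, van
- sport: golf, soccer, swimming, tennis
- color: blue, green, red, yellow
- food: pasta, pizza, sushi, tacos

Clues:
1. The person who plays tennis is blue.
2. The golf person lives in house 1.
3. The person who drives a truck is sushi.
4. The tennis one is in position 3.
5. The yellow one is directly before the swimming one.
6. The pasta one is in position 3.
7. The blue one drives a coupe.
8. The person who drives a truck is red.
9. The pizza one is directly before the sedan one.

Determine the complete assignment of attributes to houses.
Solution:

House | Vehicle | Sport | Color | Food
--------------------------------------
  1   | van | golf | yellow | pizza
  2   | sedan | swimming | green | tacos
  3   | coupe | tennis | blue | pasta
  4   | truck | soccer | red | sushi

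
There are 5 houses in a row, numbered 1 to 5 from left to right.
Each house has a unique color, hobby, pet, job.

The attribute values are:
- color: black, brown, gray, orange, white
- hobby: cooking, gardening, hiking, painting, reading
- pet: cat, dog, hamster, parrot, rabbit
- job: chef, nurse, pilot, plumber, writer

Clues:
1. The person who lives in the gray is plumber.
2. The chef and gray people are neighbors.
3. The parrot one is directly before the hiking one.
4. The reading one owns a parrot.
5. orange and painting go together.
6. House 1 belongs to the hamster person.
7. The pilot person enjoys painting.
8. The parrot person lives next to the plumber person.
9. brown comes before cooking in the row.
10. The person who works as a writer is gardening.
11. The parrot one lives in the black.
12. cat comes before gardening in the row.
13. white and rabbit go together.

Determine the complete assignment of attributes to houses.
Solution:

House | Color | Hobby | Pet | Job
---------------------------------
  1   | orange | painting | hamster | pilot
  2   | black | reading | parrot | chef
  3   | gray | hiking | cat | plumber
  4   | brown | gardening | dog | writer
  5   | white | cooking | rabbit | nurse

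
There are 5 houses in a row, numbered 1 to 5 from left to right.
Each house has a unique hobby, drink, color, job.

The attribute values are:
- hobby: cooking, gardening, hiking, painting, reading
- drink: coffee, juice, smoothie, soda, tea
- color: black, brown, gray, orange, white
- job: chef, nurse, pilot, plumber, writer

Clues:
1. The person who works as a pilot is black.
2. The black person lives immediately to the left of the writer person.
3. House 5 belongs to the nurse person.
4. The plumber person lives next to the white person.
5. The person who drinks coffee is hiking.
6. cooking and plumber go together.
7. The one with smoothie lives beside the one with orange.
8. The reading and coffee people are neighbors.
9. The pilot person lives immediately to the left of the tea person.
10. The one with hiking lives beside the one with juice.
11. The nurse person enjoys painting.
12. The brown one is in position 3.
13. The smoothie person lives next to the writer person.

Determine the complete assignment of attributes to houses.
Solution:

House | Hobby | Drink | Color | Job
-----------------------------------
  1   | gardening | smoothie | black | pilot
  2   | reading | tea | orange | writer
  3   | hiking | coffee | brown | chef
  4   | cooking | juice | gray | plumber
  5   | painting | soda | white | nurse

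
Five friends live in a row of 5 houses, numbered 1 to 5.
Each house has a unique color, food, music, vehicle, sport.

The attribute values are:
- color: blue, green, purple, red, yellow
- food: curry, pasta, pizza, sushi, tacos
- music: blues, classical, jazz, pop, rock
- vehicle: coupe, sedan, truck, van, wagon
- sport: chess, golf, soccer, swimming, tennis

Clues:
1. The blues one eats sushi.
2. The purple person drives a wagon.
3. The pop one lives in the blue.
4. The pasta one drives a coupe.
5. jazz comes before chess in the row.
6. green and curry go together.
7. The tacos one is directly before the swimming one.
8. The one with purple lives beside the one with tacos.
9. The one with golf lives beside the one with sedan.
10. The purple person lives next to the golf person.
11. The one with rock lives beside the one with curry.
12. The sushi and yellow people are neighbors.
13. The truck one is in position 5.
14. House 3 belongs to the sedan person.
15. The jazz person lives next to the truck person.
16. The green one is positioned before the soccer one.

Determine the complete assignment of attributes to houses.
Solution:

House | Color | Food | Music | Vehicle | Sport
----------------------------------------------
  1   | purple | sushi | blues | wagon | tennis
  2   | yellow | tacos | rock | van | golf
  3   | green | curry | classical | sedan | swimming
  4   | red | pasta | jazz | coupe | soccer
  5   | blue | pizza | pop | truck | chess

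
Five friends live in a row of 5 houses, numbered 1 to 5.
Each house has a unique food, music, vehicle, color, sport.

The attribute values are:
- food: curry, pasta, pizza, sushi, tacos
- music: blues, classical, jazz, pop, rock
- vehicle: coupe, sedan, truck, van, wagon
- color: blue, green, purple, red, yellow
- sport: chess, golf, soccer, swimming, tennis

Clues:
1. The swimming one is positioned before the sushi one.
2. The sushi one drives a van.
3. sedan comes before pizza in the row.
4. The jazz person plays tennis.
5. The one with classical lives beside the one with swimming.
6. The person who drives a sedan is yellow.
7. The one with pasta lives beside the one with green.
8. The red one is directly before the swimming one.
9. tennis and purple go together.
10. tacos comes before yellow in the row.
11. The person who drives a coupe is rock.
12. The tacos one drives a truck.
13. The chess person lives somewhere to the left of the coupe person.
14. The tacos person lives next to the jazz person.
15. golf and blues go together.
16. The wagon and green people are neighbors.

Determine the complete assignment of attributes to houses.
Solution:

House | Food | Music | Vehicle | Color | Sport
----------------------------------------------
  1   | pasta | classical | wagon | red | chess
  2   | tacos | pop | truck | green | swimming
  3   | sushi | jazz | van | purple | tennis
  4   | curry | blues | sedan | yellow | golf
  5   | pizza | rock | coupe | blue | soccer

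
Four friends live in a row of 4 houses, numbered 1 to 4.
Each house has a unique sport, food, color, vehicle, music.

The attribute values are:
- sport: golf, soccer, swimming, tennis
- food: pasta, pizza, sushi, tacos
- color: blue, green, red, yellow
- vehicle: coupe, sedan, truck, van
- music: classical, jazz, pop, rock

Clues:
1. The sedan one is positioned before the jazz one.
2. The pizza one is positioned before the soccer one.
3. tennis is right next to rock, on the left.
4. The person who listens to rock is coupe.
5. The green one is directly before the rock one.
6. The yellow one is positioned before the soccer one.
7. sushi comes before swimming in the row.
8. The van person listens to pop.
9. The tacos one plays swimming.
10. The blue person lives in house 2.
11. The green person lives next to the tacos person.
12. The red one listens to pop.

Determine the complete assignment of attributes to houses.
Solution:

House | Sport | Food | Color | Vehicle | Music
----------------------------------------------
  1   | tennis | sushi | green | sedan | classical
  2   | swimming | tacos | blue | coupe | rock
  3   | golf | pizza | yellow | truck | jazz
  4   | soccer | pasta | red | van | pop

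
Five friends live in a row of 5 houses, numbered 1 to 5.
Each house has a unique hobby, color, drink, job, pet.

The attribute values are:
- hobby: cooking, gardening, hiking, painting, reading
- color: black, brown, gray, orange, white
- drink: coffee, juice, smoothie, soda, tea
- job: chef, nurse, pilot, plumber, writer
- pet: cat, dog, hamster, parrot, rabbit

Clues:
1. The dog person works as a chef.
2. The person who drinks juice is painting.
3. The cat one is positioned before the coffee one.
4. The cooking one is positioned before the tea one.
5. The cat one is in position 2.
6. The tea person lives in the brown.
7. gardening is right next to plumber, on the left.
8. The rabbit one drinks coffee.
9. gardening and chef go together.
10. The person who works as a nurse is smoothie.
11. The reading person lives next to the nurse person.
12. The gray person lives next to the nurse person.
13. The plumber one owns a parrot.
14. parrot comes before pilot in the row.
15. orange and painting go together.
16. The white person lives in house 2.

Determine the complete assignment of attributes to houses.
Solution:

House | Hobby | Color | Drink | Job | Pet
-----------------------------------------
  1   | reading | gray | soda | writer | hamster
  2   | cooking | white | smoothie | nurse | cat
  3   | gardening | brown | tea | chef | dog
  4   | painting | orange | juice | plumber | parrot
  5   | hiking | black | coffee | pilot | rabbit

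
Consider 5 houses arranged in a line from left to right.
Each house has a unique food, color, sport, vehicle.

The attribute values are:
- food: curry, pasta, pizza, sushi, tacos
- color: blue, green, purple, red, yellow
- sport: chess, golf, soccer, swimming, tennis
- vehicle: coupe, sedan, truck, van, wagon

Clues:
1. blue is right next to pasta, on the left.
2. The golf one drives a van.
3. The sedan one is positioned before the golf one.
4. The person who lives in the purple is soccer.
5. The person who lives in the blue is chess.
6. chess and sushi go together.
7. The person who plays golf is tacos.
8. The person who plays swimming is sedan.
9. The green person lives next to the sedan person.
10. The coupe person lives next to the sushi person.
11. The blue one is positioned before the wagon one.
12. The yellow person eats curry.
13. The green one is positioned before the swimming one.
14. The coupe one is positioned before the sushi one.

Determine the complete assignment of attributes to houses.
Solution:

House | Food | Color | Sport | Vehicle
--------------------------------------
  1   | pizza | purple | soccer | coupe
  2   | sushi | blue | chess | truck
  3   | pasta | green | tennis | wagon
  4   | curry | yellow | swimming | sedan
  5   | tacos | red | golf | van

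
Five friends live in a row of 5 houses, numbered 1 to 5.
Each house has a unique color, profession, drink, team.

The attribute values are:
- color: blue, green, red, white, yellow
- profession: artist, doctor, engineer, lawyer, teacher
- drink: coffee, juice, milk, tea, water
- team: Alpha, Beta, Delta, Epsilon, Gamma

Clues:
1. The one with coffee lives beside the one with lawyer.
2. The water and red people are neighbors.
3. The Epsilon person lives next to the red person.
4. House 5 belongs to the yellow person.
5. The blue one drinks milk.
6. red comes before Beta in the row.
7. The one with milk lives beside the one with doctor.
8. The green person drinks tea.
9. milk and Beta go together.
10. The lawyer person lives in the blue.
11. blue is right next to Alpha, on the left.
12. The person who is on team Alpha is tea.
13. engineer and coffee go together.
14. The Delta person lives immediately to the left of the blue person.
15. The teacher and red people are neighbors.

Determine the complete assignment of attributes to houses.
Solution:

House | Color | Profession | Drink | Team
-----------------------------------------
  1   | white | teacher | water | Epsilon
  2   | red | engineer | coffee | Delta
  3   | blue | lawyer | milk | Beta
  4   | green | doctor | tea | Alpha
  5   | yellow | artist | juice | Gamma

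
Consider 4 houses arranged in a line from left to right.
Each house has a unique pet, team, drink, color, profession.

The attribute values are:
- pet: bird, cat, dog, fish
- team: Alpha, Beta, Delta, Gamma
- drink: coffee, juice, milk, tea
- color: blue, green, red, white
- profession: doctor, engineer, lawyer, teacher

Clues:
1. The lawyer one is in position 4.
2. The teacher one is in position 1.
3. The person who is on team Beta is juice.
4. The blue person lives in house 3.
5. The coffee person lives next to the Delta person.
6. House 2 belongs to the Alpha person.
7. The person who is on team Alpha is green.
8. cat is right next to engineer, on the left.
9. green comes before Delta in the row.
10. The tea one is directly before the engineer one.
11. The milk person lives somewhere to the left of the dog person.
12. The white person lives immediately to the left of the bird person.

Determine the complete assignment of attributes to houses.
Solution:

House | Pet | Team | Drink | Color | Profession
-----------------------------------------------
  1   | cat | Gamma | tea | white | teacher
  2   | bird | Alpha | coffee | green | engineer
  3   | fish | Delta | milk | blue | doctor
  4   | dog | Beta | juice | red | lawyer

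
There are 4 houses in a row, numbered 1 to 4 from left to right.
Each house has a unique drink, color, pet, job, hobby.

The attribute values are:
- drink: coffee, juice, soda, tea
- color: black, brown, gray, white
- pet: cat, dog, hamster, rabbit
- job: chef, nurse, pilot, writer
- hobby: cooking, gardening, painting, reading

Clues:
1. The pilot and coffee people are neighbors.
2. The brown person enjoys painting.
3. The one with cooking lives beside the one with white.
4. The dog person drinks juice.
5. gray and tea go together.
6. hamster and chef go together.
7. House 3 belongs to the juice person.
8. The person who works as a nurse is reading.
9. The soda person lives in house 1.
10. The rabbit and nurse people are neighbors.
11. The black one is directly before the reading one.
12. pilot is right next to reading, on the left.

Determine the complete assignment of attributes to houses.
Solution:

House | Drink | Color | Pet | Job | Hobby
-----------------------------------------
  1   | soda | black | rabbit | pilot | cooking
  2   | coffee | white | cat | nurse | reading
  3   | juice | brown | dog | writer | painting
  4   | tea | gray | hamster | chef | gardening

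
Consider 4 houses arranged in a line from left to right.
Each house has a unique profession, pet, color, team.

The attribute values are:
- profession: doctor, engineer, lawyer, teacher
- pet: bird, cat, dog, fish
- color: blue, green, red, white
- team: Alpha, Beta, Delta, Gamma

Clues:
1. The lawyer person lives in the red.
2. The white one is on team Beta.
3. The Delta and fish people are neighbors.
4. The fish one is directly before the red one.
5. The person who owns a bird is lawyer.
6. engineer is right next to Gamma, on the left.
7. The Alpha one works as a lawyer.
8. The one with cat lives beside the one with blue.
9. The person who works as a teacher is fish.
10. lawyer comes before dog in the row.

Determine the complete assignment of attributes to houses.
Solution:

House | Profession | Pet | Color | Team
---------------------------------------
  1   | engineer | cat | green | Delta
  2   | teacher | fish | blue | Gamma
  3   | lawyer | bird | red | Alpha
  4   | doctor | dog | white | Beta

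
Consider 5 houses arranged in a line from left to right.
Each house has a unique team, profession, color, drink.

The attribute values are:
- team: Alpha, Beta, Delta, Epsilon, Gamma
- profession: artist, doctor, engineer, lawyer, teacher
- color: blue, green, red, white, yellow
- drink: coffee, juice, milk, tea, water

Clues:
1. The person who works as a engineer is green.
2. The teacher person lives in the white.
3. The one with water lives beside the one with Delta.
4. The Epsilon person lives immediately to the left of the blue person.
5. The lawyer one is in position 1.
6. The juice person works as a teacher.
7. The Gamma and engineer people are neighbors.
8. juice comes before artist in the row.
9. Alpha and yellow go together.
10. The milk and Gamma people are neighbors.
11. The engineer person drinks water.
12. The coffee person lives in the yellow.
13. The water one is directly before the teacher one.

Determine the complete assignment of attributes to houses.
Solution:

House | Team | Profession | Color | Drink
-----------------------------------------
  1   | Epsilon | lawyer | red | milk
  2   | Gamma | doctor | blue | tea
  3   | Beta | engineer | green | water
  4   | Delta | teacher | white | juice
  5   | Alpha | artist | yellow | coffee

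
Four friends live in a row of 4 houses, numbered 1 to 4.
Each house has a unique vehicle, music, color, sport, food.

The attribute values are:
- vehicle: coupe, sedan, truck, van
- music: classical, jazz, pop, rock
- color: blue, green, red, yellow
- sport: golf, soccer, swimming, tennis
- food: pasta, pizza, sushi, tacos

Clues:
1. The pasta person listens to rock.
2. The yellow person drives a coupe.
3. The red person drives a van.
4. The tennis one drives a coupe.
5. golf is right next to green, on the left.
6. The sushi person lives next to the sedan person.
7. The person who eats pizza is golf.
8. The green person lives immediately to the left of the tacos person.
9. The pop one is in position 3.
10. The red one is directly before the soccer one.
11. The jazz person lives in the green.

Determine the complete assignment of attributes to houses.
Solution:

House | Vehicle | Music | Color | Sport | Food
----------------------------------------------
  1   | van | classical | red | golf | pizza
  2   | truck | jazz | green | soccer | sushi
  3   | sedan | pop | blue | swimming | tacos
  4   | coupe | rock | yellow | tennis | pasta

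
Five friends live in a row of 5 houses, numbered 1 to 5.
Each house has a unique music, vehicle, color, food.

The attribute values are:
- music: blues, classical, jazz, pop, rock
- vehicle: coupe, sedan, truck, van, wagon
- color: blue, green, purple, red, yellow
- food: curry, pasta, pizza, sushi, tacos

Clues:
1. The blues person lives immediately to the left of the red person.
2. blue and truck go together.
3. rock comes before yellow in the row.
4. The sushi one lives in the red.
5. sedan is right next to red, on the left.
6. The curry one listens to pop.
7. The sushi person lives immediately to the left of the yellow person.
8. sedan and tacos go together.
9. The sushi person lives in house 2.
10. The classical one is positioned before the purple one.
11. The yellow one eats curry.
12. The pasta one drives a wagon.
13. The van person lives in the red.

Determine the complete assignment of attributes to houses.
Solution:

House | Music | Vehicle | Color | Food
--------------------------------------
  1   | blues | sedan | green | tacos
  2   | rock | van | red | sushi
  3   | pop | coupe | yellow | curry
  4   | classical | truck | blue | pizza
  5   | jazz | wagon | purple | pasta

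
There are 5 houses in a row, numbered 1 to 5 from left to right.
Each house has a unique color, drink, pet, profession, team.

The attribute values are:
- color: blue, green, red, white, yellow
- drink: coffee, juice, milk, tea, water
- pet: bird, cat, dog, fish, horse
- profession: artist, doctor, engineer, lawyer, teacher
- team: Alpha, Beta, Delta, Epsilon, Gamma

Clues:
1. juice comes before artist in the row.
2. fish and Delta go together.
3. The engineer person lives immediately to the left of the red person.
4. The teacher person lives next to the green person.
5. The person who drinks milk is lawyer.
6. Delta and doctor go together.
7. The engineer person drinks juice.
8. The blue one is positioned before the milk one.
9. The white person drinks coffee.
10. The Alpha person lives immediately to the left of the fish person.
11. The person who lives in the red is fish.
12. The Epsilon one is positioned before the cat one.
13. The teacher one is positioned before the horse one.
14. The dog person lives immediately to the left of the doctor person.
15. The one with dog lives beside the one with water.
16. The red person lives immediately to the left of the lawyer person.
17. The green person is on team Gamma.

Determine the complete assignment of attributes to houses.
Solution:

House | Color | Drink | Pet | Profession | Team
-----------------------------------------------
  1   | blue | juice | dog | engineer | Alpha
  2   | red | water | fish | doctor | Delta
  3   | yellow | milk | bird | lawyer | Epsilon
  4   | white | coffee | cat | teacher | Beta
  5   | green | tea | horse | artist | Gamma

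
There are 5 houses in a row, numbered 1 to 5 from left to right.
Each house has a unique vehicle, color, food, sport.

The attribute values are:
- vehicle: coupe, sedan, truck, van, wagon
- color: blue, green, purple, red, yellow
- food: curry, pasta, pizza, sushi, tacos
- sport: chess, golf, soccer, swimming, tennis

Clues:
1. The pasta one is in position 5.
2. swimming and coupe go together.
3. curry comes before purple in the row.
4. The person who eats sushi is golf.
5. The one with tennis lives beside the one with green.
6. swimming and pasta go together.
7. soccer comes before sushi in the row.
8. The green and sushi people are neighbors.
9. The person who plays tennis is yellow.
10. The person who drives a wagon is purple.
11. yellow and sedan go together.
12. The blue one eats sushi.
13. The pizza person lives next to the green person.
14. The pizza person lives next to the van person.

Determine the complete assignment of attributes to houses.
Solution:

House | Vehicle | Color | Food | Sport
--------------------------------------
  1   | sedan | yellow | pizza | tennis
  2   | van | green | curry | soccer
  3   | truck | blue | sushi | golf
  4   | wagon | purple | tacos | chess
  5   | coupe | red | pasta | swimming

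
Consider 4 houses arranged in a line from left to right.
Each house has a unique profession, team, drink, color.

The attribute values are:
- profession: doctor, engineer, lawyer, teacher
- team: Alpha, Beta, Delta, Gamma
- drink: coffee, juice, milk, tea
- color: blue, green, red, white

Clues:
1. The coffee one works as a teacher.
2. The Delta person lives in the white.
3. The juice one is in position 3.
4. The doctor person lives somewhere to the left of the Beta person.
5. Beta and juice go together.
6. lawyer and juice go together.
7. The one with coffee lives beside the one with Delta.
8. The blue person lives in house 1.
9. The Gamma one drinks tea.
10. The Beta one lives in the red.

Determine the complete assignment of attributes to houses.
Solution:

House | Profession | Team | Drink | Color
-----------------------------------------
  1   | teacher | Alpha | coffee | blue
  2   | doctor | Delta | milk | white
  3   | lawyer | Beta | juice | red
  4   | engineer | Gamma | tea | green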